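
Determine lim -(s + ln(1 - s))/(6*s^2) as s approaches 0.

Direct substitution gives 0/0.
Apply L'Hôpital: lim (1 - 1/(1 - s))/(-12*s), still 0/0.
After 2 applications of L'Hôpital's rule the quotient is (-1/(1 - s)^2)/(-12); substituting s = 0 gives 1/12.

1/12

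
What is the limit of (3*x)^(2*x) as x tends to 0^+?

1

Base → 0⁺ and exponent → 0⁺: a 0^0 form.
Take logs: 2x·ln(3x). This is 0·(−∞); rewriting as ln(3x)/(1/(2x)) and applying L'Hôpital gives 0.
Hence the limit is e^0 = 1.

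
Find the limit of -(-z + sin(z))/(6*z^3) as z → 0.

1/36

Direct substitution gives 0/0.
Apply L'Hôpital: lim (cos(z) - 1)/(-18*z^2), still 0/0.
Apply L'Hôpital: lim (-sin(z))/(-36*z), still 0/0.
After 3 applications of L'Hôpital's rule the quotient is (-cos(z))/(-36); substituting z = 0 gives 1/36.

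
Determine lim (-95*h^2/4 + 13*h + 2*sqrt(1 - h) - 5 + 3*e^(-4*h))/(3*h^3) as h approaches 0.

Substitution gives 0/0 (the numerator vanishes to order 3).
Expand each term to order h^3: the coefficient of h^3 in 3·e^(-4h) is -32 and in 2·√(1 - h) is -1/8.
Lower-order terms cancel with the polynomial part, so the numerator is (-257/8)·h^3 + o(h^3), and the limit is (-257/8)/(3) = -257/24.

-257/24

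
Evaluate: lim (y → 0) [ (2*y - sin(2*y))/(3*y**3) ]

Direct substitution gives 0/0.
Apply L'Hôpital: lim (2 - 2*cos(2*y))/(9*y^2), still 0/0.
Apply L'Hôpital: lim (4*sin(2*y))/(18*y), still 0/0.
After 3 applications of L'Hôpital's rule the quotient is (8*cos(2*y))/(18); substituting y = 0 gives 4/9.

4/9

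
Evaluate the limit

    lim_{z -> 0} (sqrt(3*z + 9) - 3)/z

1/2

Substitution gives 0/0. Multiply numerator and denominator by the conjugate √(9 + 3z) + √9.
The numerator becomes (9 + 3z) − 9 = 3z, so the expression simplifies to 3/(√(9 + 3z) + √9).
Letting z → 0 gives 3/(2√9) = 1/2.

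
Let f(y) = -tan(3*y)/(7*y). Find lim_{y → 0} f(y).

-3/7

Substitution gives 0/0.
Since tan(u)/u → 1 as u → 0, tan(3y)/(3y) → 1 and the limit is 3/(-7) = -3/7.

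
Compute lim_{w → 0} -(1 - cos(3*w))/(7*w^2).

-9/14

Substitution gives 0/0.
Use (1 − cos u)/u² → 1/2 with u = 3w: the limit is 3²/(2·(-7)) = -9/14.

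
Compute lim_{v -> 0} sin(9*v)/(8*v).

9/8

Substitution gives 0/0.
Write it as (9/8)·sin(9v)/(9v); since sin(u)/u → 1, the limit is 9/8.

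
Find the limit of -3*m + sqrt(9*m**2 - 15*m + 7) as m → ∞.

This has the form ∞ − ∞. Multiply and divide by the conjugate √(9*m^2 - 15*m + 7) + 3m.
That gives (-15m + 7) / (√(9*m^2 - 15*m + 7) + 3m).
Divide numerator and denominator by m: the limit is -15/(2·3) = -5/2.

-5/2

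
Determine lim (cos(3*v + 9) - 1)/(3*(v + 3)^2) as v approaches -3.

Direct substitution gives 0/0.
Apply L'Hôpital: lim (-3*sin(3*v + 9))/(6*v + 18), still 0/0.
After 2 applications of L'Hôpital's rule the quotient is (-9*cos(3*v + 9))/(6); substituting v = -3 gives -3/2.

-3/2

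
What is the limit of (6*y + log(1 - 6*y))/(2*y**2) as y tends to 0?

Direct substitution gives 0/0.
Apply L'Hôpital: lim (6 - 6/(1 - 6*y))/(4*y), still 0/0.
After 2 applications of L'Hôpital's rule the quotient is (-36/(1 - 6*y)^2)/(4); substituting y = 0 gives -9.

-9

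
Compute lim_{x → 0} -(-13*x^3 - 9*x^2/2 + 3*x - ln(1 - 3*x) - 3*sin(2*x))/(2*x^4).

-81/8

Substitution gives 0/0; apply L'Hôpital's rule 4 times.
After differentiating numerator and denominator 4 times the quotient is (-48*sin(2*x) + 486/(3*x - 1)^4)/(-48); at x = 0 this is -81/8.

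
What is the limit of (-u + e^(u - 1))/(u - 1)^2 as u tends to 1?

Direct substitution gives 0/0.
Apply L'Hôpital: lim (e^(u - 1) - 1)/(2*u - 2), still 0/0.
After 2 applications of L'Hôpital's rule the quotient is (e^(u - 1))/(2); substituting u = 1 gives 1/2.

1/2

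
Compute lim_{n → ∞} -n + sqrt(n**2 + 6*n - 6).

3

An ∞ − ∞ form. Rationalising with the conjugate, the difference becomes (6n - 6) / (√(n^2 + 6*n - 6) + n).
For large n the denominator behaves like 2·n, so the quotient tends to 6/2 = 3.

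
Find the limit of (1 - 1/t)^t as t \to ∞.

Write it as [(1 - 1/t)^t]^(1) · (1 - 1/t)^(0). The bracketed term tends to e^(-1) and the second factor to 1, so the limit is e^(-1).

e^(-1)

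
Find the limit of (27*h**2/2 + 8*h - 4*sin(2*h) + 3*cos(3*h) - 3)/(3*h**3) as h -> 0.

16/9

Substitution gives 0/0; apply L'Hôpital's rule 3 times.
After differentiating numerator and denominator 3 times the quotient is (81*sin(3*h) + 32*cos(2*h))/(18); at h = 0 this is 16/9.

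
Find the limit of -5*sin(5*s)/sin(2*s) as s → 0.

-25/2

Substitution gives 0/0.
Divide numerator and denominator by s: sin(5s)/s → 5 and sin(2s)/s → 2, so the limit is -5·5/2 = -25/2.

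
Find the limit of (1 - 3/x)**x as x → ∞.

e^(-3)

The base → 1 and the exponent → ∞: a 1^∞ form.
Take logarithms: (x)·ln(1 - 3/x). Since ln(1+u) ~ u for small u, this behaves like (x)·(-3/x) → -3.
So the limit is e^(-3).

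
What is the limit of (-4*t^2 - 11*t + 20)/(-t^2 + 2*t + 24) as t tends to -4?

21/10

Direct substitution gives 0/0, so factor. Both numerator and denominator have (t + 4) as a factor.
After cancelling, the expression reduces to (5 - 4*t)/(6 - t).
Substituting t = -4 gives 21/10.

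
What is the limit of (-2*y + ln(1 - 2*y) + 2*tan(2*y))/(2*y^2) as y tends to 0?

Substitution gives 0/0 (the numerator vanishes to order 2).
Expand each term to order y^2: the coefficient of y^2 in ln(1 - 2y) is -2 and in 2·tan(2y) is 0.
Lower-order terms cancel with the polynomial part, so the numerator is (-2)·y^2 + o(y^2), and the limit is (-2)/(2) = -1.

-1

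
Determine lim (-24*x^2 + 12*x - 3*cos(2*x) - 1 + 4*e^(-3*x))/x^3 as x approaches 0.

Substitution gives 0/0 (the numerator vanishes to order 3).
Expand each term to order x^3: the coefficient of x^3 in -3·cos(2x) is 0 and in 4·e^(-3x) is -18.
Lower-order terms cancel with the polynomial part, so the numerator is (-18)·x^3 + o(x^3), and the limit is (-18)/(1) = -18.

-18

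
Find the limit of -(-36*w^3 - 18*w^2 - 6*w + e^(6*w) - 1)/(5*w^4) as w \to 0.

Direct substitution gives 0/0.
Apply L'Hôpital: lim (-108*w^2 - 36*w + 6*e^(6*w) - 6)/(-20*w^3), still 0/0.
Apply L'Hôpital: lim (-216*w + 36*e^(6*w) - 36)/(-60*w^2), still 0/0.
Apply L'Hôpital: lim (216*e^(6*w) - 216)/(-120*w), still 0/0.
After 4 applications of L'Hôpital's rule the quotient is (1296*e^(6*w))/(-120); substituting w = 0 gives -54/5.

-54/5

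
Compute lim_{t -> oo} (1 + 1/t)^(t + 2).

e

The base → 1 and the exponent → ∞: a 1^∞ form.
Take logarithms: (t + 2)·ln(1 + 1/t). Since ln(1+u) ~ u for small u, this behaves like (t)·(1/t) → 1.
So the limit is e^(1).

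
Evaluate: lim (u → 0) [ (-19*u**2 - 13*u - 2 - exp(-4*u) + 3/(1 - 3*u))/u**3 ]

Substitution gives 0/0 (the numerator vanishes to order 3).
Expand each term to order u^3: the coefficient of u^3 in −e^(-4u) is 32/3 and in 3·1/(1 - 3u) is 81.
Lower-order terms cancel with the polynomial part, so the numerator is (275/3)·u^3 + o(u^3), and the limit is (275/3)/(1) = 275/3.

275/3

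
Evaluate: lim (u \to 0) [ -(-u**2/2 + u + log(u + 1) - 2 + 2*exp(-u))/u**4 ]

Substitution gives 0/0 (the numerator vanishes to order 4).
Expand each term to order u^4: the coefficient of u^4 in ln(1 + u) is -1/4 and in 2·e^(-u) is 1/12.
Lower-order terms cancel with the polynomial part, so the numerator is (-1/6)·u^4 + o(u^4), and the limit is (-1/6)/(-1) = 1/6.

1/6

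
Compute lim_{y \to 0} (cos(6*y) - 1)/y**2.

-18

Direct substitution gives 0/0.
Apply L'Hôpital: lim (-6*sin(6*y))/(2*y), still 0/0.
After 2 applications of L'Hôpital's rule the quotient is (-36*cos(6*y))/(2); substituting y = 0 gives -18.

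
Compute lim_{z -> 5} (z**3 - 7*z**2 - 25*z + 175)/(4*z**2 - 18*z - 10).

-10/11

At z = 5 both the top and bottom vanish — a removable singularity. Factoring out (z - 5) from each leaves (z^2 - 2*z - 35)/(4*z + 2), which at z = 5 equals -10/11.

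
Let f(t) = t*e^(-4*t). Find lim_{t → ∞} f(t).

0

Write as t^1/e^{4t}, an ∞/∞ form.
Exponential growth dominates any polynomial, so repeated L'Hôpital (or the standard result) gives 0.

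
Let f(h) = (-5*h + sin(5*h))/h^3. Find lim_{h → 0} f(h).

-125/6

Direct substitution gives 0/0.
Apply L'Hôpital: lim (5*cos(5*h) - 5)/(3*h^2), still 0/0.
Apply L'Hôpital: lim (-25*sin(5*h))/(6*h), still 0/0.
After 3 applications of L'Hôpital's rule the quotient is (-125*cos(5*h))/(6); substituting h = 0 gives -125/6.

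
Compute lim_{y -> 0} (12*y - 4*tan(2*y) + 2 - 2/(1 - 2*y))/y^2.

-8

Substitution gives 0/0; apply L'Hôpital's rule 2 times.
After differentiating numerator and denominator 2 times the quotient is (-32*tan(2*y)/cos(2*y)^2 + 16/(2*y - 1)^3)/(2); at y = 0 this is -8.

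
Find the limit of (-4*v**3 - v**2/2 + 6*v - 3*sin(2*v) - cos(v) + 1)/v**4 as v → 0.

-1/24

Substitution gives 0/0; apply L'Hôpital's rule 4 times.
After differentiating numerator and denominator 4 times the quotient is (-(96*sin(v) + 1)*cos(v))/(24); at v = 0 this is -1/24.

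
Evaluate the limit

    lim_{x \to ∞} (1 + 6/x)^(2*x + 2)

Let L be the limit and take ln: ln L = lim (2x + 2)·ln(1 + 6/x) = lim (2x + 2)·(6/x + O(1/x²)) = 12.
Hence L = e^(12).

e^(12)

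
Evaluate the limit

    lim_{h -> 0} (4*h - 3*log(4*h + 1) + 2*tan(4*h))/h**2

24

Substitution gives 0/0; apply L'Hôpital's rule 2 times.
After differentiating numerator and denominator 2 times the quotient is (64*tan(4*h)/cos(4*h)^2 + 48/(4*h + 1)^2)/(2); at h = 0 this is 24.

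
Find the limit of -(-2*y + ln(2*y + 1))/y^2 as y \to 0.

Direct substitution gives 0/0.
Apply L'Hôpital: lim (-2 + 2/(2*y + 1))/(-2*y), still 0/0.
After 2 applications of L'Hôpital's rule the quotient is (-4/(2*y + 1)^2)/(-2); substituting y = 0 gives 2.

2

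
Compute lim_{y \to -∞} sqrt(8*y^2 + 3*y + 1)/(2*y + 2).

-√(2)

For large |y|, √(8*y^2 + 3*y + 1) ≈ √8·|y| and the denominator ≈ 2y.
Since y → −∞, |y| = −y, giving −√8/(2) = -√(2).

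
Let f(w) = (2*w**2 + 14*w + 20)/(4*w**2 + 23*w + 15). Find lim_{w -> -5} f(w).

6/17

At w = -5 both the top and bottom vanish — a removable singularity. Factoring out (w + 5) from each leaves (2*w + 4)/(4*w + 3), which at w = -5 equals 6/17.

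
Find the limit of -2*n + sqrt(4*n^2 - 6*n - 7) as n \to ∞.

An ∞ − ∞ form. Rationalising with the conjugate, the difference becomes (-6n - 7) / (√(4*n^2 - 6*n - 7) + 2n).
For large n the denominator behaves like 2·2n, so the quotient tends to -6/4 = -3/2.

-3/2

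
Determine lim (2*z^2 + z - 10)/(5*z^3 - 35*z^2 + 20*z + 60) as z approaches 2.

Direct substitution gives 0/0, so factor. Both numerator and denominator have (z - 2) as a factor.
After cancelling, the expression reduces to (2*z + 5)/(5*z^2 - 25*z - 30).
Substituting z = 2 gives -3/20.

-3/20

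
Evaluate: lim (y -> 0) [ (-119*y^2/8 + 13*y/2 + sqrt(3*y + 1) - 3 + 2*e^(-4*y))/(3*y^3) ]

Substitution gives 0/0; apply L'Hôpital's rule 3 times.
After differentiating numerator and denominator 3 times the quotient is (-128*e^(-4*y) + 81/(8*(3*y + 1)^(5/2)))/(18); at y = 0 this is -943/144.

-943/144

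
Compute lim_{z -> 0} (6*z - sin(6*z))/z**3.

Direct substitution gives 0/0.
Apply L'Hôpital: lim (6 - 6*cos(6*z))/(3*z^2), still 0/0.
Apply L'Hôpital: lim (36*sin(6*z))/(6*z), still 0/0.
After 3 applications of L'Hôpital's rule the quotient is (216*cos(6*z))/(6); substituting z = 0 gives 36.

36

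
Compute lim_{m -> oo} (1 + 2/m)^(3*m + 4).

Let L be the limit and take ln: ln L = lim (3m + 4)·ln(1 + 2/m) = lim (3m + 4)·(2/m + O(1/m²)) = 6.
Hence L = e^(6).

e^(6)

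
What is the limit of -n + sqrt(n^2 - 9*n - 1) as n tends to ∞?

An ∞ − ∞ form. Rationalising with the conjugate, the difference becomes (-9n - 1) / (√(n^2 - 9*n - 1) + n).
For large n the denominator behaves like 2·n, so the quotient tends to -9/2 = -9/2.

-9/2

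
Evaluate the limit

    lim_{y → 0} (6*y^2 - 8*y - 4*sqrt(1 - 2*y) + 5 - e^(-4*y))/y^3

38/3

Substitution gives 0/0; apply L'Hôpital's rule 3 times.
After differentiating numerator and denominator 3 times the quotient is (64*e^(-4*y) + 12/(1 - 2*y)^(5/2))/(6); at y = 0 this is 38/3.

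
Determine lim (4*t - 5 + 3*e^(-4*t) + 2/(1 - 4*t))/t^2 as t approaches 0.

Substitution gives 0/0; apply L'Hôpital's rule 2 times.
After differentiating numerator and denominator 2 times the quotient is (48*e^(-4*t) - 64/(4*t - 1)^3)/(2); at t = 0 this is 56.

56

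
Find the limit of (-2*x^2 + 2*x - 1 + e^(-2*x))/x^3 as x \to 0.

-4/3

Direct substitution gives 0/0.
Apply L'Hôpital: lim (-4*x + 2 - 2*e^(-2*x))/(3*x^2), still 0/0.
Apply L'Hôpital: lim (-4 + 4*e^(-2*x))/(6*x), still 0/0.
After 3 applications of L'Hôpital's rule the quotient is (-8*e^(-2*x))/(6); substituting x = 0 gives -4/3.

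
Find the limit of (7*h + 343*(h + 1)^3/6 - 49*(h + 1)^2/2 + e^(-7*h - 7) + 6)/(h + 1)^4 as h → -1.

2401/24

Direct substitution gives 0/0.
Apply L'Hôpital: lim (-49*h + 343*(h + 1)^2/2 - 7*e^(-7*h - 7) - 42)/(4*(h + 1)^3), still 0/0.
Apply L'Hôpital: lim (343*h + 49*e^(-7*h - 7) + 294)/(12*(h + 1)^2), still 0/0.
Apply L'Hôpital: lim (343 - 343*e^(-7*h - 7))/(24*h + 24), still 0/0.
After 4 applications of L'Hôpital's rule the quotient is (2401*e^(-7*h - 7))/(24); substituting h = -1 gives 2401/24.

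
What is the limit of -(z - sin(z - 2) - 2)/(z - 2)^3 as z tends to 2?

-1/6

Direct substitution gives 0/0.
Apply L'Hôpital: lim (1 - cos(z - 2))/(-3*(z - 2)^2), still 0/0.
Apply L'Hôpital: lim (sin(z - 2))/(12 - 6*z), still 0/0.
After 3 applications of L'Hôpital's rule the quotient is (cos(z - 2))/(-6); substituting z = 2 gives -1/6.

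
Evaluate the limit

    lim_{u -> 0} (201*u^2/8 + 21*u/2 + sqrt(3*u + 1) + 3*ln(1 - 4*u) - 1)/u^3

-997/16

Substitution gives 0/0 (the numerator vanishes to order 3).
Expand each term to order u^3: the coefficient of u^3 in 3·ln(1 - 4u) is -64 and in √(1 + 3u) is 27/16.
Lower-order terms cancel with the polynomial part, so the numerator is (-997/16)·u^3 + o(u^3), and the limit is (-997/16)/(1) = -997/16.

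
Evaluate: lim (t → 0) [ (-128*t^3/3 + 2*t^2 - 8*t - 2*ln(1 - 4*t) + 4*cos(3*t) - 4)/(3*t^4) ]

283/6

Substitution gives 0/0; apply L'Hôpital's rule 4 times.
After differentiating numerator and denominator 4 times the quotient is (324*cos(3*t) + 3072/(4*t - 1)^4)/(72); at t = 0 this is 283/6.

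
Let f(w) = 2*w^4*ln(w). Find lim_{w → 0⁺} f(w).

This is a 0·(−∞) form. Rewrite as 2·ln(w) / w^(−4) and apply L'Hôpital:
the derivative quotient is 2·(1/w) / (−4·w^(−5)) = (-2/4)·w^4 → 0.

0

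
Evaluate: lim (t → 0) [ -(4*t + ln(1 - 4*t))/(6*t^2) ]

Direct substitution gives 0/0.
Apply L'Hôpital: lim (4 - 4/(1 - 4*t))/(-12*t), still 0/0.
After 2 applications of L'Hôpital's rule the quotient is (-16/(1 - 4*t)^2)/(-12); substituting t = 0 gives 4/3.

4/3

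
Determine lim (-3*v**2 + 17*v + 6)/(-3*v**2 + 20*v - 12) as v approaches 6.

At v = 6 both the top and bottom vanish — a removable singularity. Factoring out (v - 6) from each leaves (-3*v - 1)/(2 - 3*v), which at v = 6 equals 19/16.

19/16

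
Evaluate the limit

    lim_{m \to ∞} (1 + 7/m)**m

e^(7)

Let L be the limit and take ln: ln L = lim (m)·ln(1 + 7/m) = lim (m)·(7/m + O(1/m²)) = 7.
Hence L = e^(7).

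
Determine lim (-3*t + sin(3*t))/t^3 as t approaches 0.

Direct substitution gives 0/0.
Apply L'Hôpital: lim (3*cos(3*t) - 3)/(3*t^2), still 0/0.
Apply L'Hôpital: lim (-9*sin(3*t))/(6*t), still 0/0.
After 3 applications of L'Hôpital's rule the quotient is (-27*cos(3*t))/(6); substituting t = 0 gives -9/2.

-9/2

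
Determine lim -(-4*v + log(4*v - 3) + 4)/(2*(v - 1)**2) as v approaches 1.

Direct substitution gives 0/0.
Apply L'Hôpital: lim (-4 + 4/(4*v - 3))/(4 - 4*v), still 0/0.
After 2 applications of L'Hôpital's rule the quotient is (-16/(4*v - 3)^2)/(-4); substituting v = 1 gives 4.

4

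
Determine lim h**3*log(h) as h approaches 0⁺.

0

This is a 0·(−∞) form. Rewrite as 1·ln(h) / h^(−3) and apply L'Hôpital:
the derivative quotient is 1·(1/h) / (−3·h^(−4)) = (-1/3)·h^3 → 0.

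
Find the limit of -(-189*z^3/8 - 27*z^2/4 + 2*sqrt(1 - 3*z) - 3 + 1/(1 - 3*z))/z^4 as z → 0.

Substitution gives 0/0; apply L'Hôpital's rule 4 times.
After differentiating numerator and denominator 4 times the quotient is (1944/(1 - 3*z)^5 + 1215*(3*z - 1)^5/(8*(1 - 3*z)^(17/2)))/(-24); at z = 0 this is -4779/64.

-4779/64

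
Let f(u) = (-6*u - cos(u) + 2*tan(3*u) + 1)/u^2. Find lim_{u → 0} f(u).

1/2

Substitution gives 0/0; apply L'Hôpital's rule 2 times.
After differentiating numerator and denominator 2 times the quotient is (cos(u) + 36*tan(3*u)/cos(3*u)^2)/(2); at u = 0 this is 1/2.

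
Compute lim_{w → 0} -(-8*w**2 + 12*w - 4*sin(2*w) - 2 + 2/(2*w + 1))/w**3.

Substitution gives 0/0; apply L'Hôpital's rule 3 times.
After differentiating numerator and denominator 3 times the quotient is (32*cos(2*w) - 96/(2*w + 1)^4)/(-6); at w = 0 this is 32/3.

32/3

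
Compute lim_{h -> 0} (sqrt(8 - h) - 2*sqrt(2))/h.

A 0/0 form; rationalise with √(8 - h) + √8. This collapses the numerator to -h, leaving -1/(√(8 - h) + √8) → -1/(2√8) = -√(2)/8.

-√(2)/8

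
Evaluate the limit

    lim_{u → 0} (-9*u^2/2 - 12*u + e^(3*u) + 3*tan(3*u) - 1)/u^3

63/2

Substitution gives 0/0; apply L'Hôpital's rule 3 times.
After differentiating numerator and denominator 3 times the quotient is (27*e^(3*u) + 486*tan(3*u)^4 + 648*tan(3*u)^2 + 162)/(6); at u = 0 this is 63/2.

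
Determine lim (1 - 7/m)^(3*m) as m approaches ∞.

The base → 1 and the exponent → ∞: a 1^∞ form.
Take logarithms: (3m)·ln(1 - 7/m). Since ln(1+u) ~ u for small u, this behaves like (3m)·(-7/m) → -21.
So the limit is e^(-21).

e^(-21)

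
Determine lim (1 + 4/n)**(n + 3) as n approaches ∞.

Let L be the limit and take ln: ln L = lim (n + 3)·ln(1 + 4/n) = lim (n + 3)·(4/n + O(1/n²)) = 4.
Hence L = e^(4).

e^(4)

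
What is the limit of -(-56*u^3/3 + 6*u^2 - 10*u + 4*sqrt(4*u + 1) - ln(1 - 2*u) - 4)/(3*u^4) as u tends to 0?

12

Substitution gives 0/0 (the numerator vanishes to order 4).
Expand each term to order u^4: the coefficient of u^4 in 4·√(1 + 4u) is -40 and in −ln(1 - 2u) is 4.
Lower-order terms cancel with the polynomial part, so the numerator is (-36)·u^4 + o(u^4), and the limit is (-36)/(-3) = 12.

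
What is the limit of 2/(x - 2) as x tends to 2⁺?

∞

As x → 2⁺, (x - 2) → 0⁺, so (x - 2)^1 → 0⁺ and 2/(x - 2)^1 → ∞.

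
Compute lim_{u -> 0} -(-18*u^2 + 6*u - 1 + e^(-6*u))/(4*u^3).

9

Direct substitution gives 0/0.
Apply L'Hôpital: lim (-36*u + 6 - 6*e^(-6*u))/(-12*u^2), still 0/0.
Apply L'Hôpital: lim (-36 + 36*e^(-6*u))/(-24*u), still 0/0.
After 3 applications of L'Hôpital's rule the quotient is (-216*e^(-6*u))/(-24); substituting u = 0 gives 9.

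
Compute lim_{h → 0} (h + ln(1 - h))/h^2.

Direct substitution gives 0/0.
Apply L'Hôpital: lim (1 - 1/(1 - h))/(2*h), still 0/0.
After 2 applications of L'Hôpital's rule the quotient is (-1/(1 - h)^2)/(2); substituting h = 0 gives -1/2.

-1/2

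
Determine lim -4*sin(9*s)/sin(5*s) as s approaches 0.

-36/5

Substitution gives 0/0.
Divide numerator and denominator by s: sin(9s)/s → 9 and sin(5s)/s → 5, so the limit is -4·9/5 = -36/5.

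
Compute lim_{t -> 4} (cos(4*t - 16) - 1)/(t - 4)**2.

-8

Direct substitution gives 0/0.
Apply L'Hôpital: lim (-4*sin(4*t - 16))/(2*t - 8), still 0/0.
After 2 applications of L'Hôpital's rule the quotient is (-16*cos(4*t - 16))/(2); substituting t = 4 gives -8.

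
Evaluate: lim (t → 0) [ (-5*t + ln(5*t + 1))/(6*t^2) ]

Direct substitution gives 0/0.
Apply L'Hôpital: lim (-5 + 5/(5*t + 1))/(12*t), still 0/0.
After 2 applications of L'Hôpital's rule the quotient is (-25/(5*t + 1)^2)/(12); substituting t = 0 gives -25/12.

-25/12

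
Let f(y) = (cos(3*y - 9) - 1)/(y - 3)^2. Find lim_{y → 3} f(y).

Direct substitution gives 0/0.
Apply L'Hôpital: lim (-3*sin(3*y - 9))/(2*y - 6), still 0/0.
After 2 applications of L'Hôpital's rule the quotient is (-9*cos(3*y - 9))/(2); substituting y = 3 gives -9/2.

-9/2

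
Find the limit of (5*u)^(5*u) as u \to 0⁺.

Base → 0⁺ and exponent → 0⁺: a 0^0 form.
Take logs: 5u·ln(5u). This is 0·(−∞); rewriting as ln(5u)/(1/(5u)) and applying L'Hôpital gives 0.
Hence the limit is e^0 = 1.

1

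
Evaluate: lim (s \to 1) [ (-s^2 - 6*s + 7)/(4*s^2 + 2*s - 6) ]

-4/5

Since s = 1 makes numerator and denominator zero, (s - 1) divides both.
Cancelling it gives (-s - 7)/(4*s + 6); now plug in s = 1 to get -4/5.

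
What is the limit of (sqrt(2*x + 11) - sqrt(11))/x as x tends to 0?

A 0/0 form; rationalise with √(11 + 2x) + √11. This collapses the numerator to 2x, leaving 2/(√(11 + 2x) + √11) → 2/(2√11) = √(11)/11.

√(11)/11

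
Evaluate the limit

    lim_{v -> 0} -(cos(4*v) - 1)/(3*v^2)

8/3

Direct substitution gives 0/0.
Apply L'Hôpital: lim (-4*sin(4*v))/(-6*v), still 0/0.
After 2 applications of L'Hôpital's rule the quotient is (-16*cos(4*v))/(-6); substituting v = 0 gives 8/3.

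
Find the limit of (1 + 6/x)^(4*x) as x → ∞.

Let L be the limit and take ln: ln L = lim (4x)·ln(1 + 6/x) = lim (4x)·(6/x + O(1/x²)) = 24.
Hence L = e^(24).

e^(24)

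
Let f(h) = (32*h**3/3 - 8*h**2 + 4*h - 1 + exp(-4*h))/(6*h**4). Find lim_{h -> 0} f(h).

Direct substitution gives 0/0.
Apply L'Hôpital: lim (32*h^2 - 16*h + 4 - 4*e^(-4*h))/(24*h^3), still 0/0.
Apply L'Hôpital: lim (64*h - 16 + 16*e^(-4*h))/(72*h^2), still 0/0.
Apply L'Hôpital: lim (64 - 64*e^(-4*h))/(144*h), still 0/0.
After 4 applications of L'Hôpital's rule the quotient is (256*e^(-4*h))/(144); substituting h = 0 gives 16/9.

16/9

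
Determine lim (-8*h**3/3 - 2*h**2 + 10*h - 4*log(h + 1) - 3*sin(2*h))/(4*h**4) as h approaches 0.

1/4

Substitution gives 0/0; apply L'Hôpital's rule 4 times.
After differentiating numerator and denominator 4 times the quotient is (-48*sin(2*h) + 24/(h + 1)^4)/(96); at h = 0 this is 1/4.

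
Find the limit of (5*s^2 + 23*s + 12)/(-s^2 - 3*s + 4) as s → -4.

At s = -4 both the top and bottom vanish — a removable singularity. Factoring out (s + 4) from each leaves (5*s + 3)/(1 - s), which at s = -4 equals -17/5.

-17/5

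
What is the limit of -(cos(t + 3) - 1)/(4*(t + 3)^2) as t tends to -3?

1/8

Direct substitution gives 0/0.
Apply L'Hôpital: lim (-sin(t + 3))/(-8*t - 24), still 0/0.
After 2 applications of L'Hôpital's rule the quotient is (-cos(t + 3))/(-8); substituting t = -3 gives 1/8.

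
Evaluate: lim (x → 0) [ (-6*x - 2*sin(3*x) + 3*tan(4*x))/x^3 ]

Substitution gives 0/0; apply L'Hôpital's rule 3 times.
After differentiating numerator and denominator 3 times the quotient is (54*cos(3*x) + 1152*tan(4*x)^4 + 1536*tan(4*x)^2 + 384)/(6); at x = 0 this is 73.

73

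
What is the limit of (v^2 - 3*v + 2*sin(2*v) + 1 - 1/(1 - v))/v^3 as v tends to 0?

-11/3

Substitution gives 0/0 (the numerator vanishes to order 3).
Expand each term to order v^3: the coefficient of v^3 in −1/(1 - v) is -1 and in 2·sin(2v) is -8/3.
Lower-order terms cancel with the polynomial part, so the numerator is (-11/3)·v^3 + o(v^3), and the limit is (-11/3)/(1) = -11/3.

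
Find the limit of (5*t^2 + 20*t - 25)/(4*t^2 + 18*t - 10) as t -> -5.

15/11

At t = -5 both the top and bottom vanish — a removable singularity. Factoring out (t + 5) from each leaves (5*t - 5)/(4*t - 2), which at t = -5 equals 15/11.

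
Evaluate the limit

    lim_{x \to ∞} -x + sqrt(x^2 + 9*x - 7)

9/2

This has the form ∞ − ∞. Multiply and divide by the conjugate √(x^2 + 9*x - 7) + x.
That gives (9x - 7) / (√(x^2 + 9*x - 7) + x).
Divide numerator and denominator by x: the limit is 9/(2·1) = 9/2.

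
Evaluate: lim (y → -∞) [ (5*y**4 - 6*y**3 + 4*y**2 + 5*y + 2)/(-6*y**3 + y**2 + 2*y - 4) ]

The numerator has higher degree (4 > 3); the quotient behaves like (5/(-6))·y^1 for large |y|.
As y → −∞ this diverges to ∞.

∞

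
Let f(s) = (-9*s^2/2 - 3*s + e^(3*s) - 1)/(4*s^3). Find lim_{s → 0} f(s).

Direct substitution gives 0/0.
Apply L'Hôpital: lim (-9*s + 3*e^(3*s) - 3)/(12*s^2), still 0/0.
Apply L'Hôpital: lim (9*e^(3*s) - 9)/(24*s), still 0/0.
After 3 applications of L'Hôpital's rule the quotient is (27*e^(3*s))/(24); substituting s = 0 gives 9/8.

9/8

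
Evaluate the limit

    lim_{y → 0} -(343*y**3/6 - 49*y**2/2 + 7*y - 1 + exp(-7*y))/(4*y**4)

Direct substitution gives 0/0.
Apply L'Hôpital: lim (343*y^2/2 - 49*y + 7 - 7*e^(-7*y))/(-16*y^3), still 0/0.
Apply L'Hôpital: lim (343*y - 49 + 49*e^(-7*y))/(-48*y^2), still 0/0.
Apply L'Hôpital: lim (343 - 343*e^(-7*y))/(-96*y), still 0/0.
After 4 applications of L'Hôpital's rule the quotient is (2401*e^(-7*y))/(-96); substituting y = 0 gives -2401/96.

-2401/96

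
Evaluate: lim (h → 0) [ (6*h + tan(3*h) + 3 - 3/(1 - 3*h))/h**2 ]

-27

Substitution gives 0/0 (the numerator vanishes to order 2).
Expand each term to order h^2: the coefficient of h^2 in tan(3h) is 0 and in -3·1/(1 - 3h) is -27.
Lower-order terms cancel with the polynomial part, so the numerator is (-27)·h^2 + o(h^2), and the limit is (-27)/(1) = -27.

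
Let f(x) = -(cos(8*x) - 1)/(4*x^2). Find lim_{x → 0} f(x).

Direct substitution gives 0/0.
Apply L'Hôpital: lim (-8*sin(8*x))/(-8*x), still 0/0.
After 2 applications of L'Hôpital's rule the quotient is (-64*cos(8*x))/(-8); substituting x = 0 gives 8.

8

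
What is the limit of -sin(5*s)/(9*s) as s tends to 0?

-5/9

Substitution gives 0/0.
Write it as (5/(-9))·sin(5s)/(5s); since sin(u)/u → 1, the limit is -5/9.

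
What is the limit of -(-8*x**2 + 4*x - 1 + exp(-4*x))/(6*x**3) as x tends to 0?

16/9

Direct substitution gives 0/0.
Apply L'Hôpital: lim (-16*x + 4 - 4*e^(-4*x))/(-18*x^2), still 0/0.
Apply L'Hôpital: lim (-16 + 16*e^(-4*x))/(-36*x), still 0/0.
After 3 applications of L'Hôpital's rule the quotient is (-64*e^(-4*x))/(-36); substituting x = 0 gives 16/9.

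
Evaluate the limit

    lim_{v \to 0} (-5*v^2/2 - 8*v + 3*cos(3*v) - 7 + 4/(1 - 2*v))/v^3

Substitution gives 0/0; apply L'Hôpital's rule 3 times.
After differentiating numerator and denominator 3 times the quotient is (81*sin(3*v) + 192/(2*v - 1)^4)/(6); at v = 0 this is 32.

32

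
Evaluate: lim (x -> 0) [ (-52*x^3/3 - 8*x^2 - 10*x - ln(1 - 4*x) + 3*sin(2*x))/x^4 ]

Substitution gives 0/0 (the numerator vanishes to order 4).
Expand each term to order x^4: the coefficient of x^4 in 3·sin(2x) is 0 and in −ln(1 - 4x) is 64.
Lower-order terms cancel with the polynomial part, so the numerator is (64)·x^4 + o(x^4), and the limit is (64)/(1) = 64.

64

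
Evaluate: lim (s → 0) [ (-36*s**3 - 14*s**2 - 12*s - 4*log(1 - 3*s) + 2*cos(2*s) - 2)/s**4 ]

Substitution gives 0/0 (the numerator vanishes to order 4).
Expand each term to order s^4: the coefficient of s^4 in -4·ln(1 - 3s) is 81 and in 2·cos(2s) is 4/3.
Lower-order terms cancel with the polynomial part, so the numerator is (247/3)·s^4 + o(s^4), and the limit is (247/3)/(1) = 247/3.

247/3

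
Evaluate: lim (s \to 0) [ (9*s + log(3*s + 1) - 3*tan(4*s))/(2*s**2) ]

Substitution gives 0/0; apply L'Hôpital's rule 2 times.
After differentiating numerator and denominator 2 times the quotient is (-96*tan(4*s)/cos(4*s)^2 - 9/(3*s + 1)^2)/(4); at s = 0 this is -9/4.

-9/4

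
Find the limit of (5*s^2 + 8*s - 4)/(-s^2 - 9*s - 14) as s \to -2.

12/5

Since s = -2 makes numerator and denominator zero, (s + 2) divides both.
Cancelling it gives (5*s - 2)/(-s - 7); now plug in s = -2 to get 12/5.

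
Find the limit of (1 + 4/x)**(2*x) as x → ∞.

Let L be the limit and take ln: ln L = lim (2x)·ln(1 + 4/x) = lim (2x)·(4/x + O(1/x²)) = 8.
Hence L = e^(8).

e^(8)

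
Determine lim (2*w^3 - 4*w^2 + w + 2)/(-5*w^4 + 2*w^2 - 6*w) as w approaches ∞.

The denominator has degree 4 and the numerator degree 3. Dividing numerator and denominator by w^4 sends every term to 0 except the leading denominator term, so the limit is 0.

0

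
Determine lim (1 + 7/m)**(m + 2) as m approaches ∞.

e^(7)

Write it as [(1 + 7/m)^m]^(1) · (1 + 7/m)^(2). The bracketed term tends to e^(7) and the second factor to 1, so the limit is e^(7).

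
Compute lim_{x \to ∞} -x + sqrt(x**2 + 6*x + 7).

This has the form ∞ − ∞. Multiply and divide by the conjugate √(x^2 + 6*x + 7) + x.
That gives (6x + 7) / (√(x^2 + 6*x + 7) + x).
Divide numerator and denominator by x: the limit is 6/(2·1) = 3.

3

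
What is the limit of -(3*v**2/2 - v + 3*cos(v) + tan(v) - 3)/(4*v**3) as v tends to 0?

Substitution gives 0/0 (the numerator vanishes to order 3).
Expand each term to order v^3: the coefficient of v^3 in tan(v) is 1/3 and in 3·cos(v) is 0.
Lower-order terms cancel with the polynomial part, so the numerator is (1/3)·v^3 + o(v^3), and the limit is (1/3)/(-4) = -1/12.

-1/12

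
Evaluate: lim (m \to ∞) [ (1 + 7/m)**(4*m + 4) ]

e^(28)

Write it as [(1 + 7/m)^m]^(4) · (1 + 7/m)^(4). The bracketed term tends to e^(7) and the second factor to 1, so the limit is e^(28).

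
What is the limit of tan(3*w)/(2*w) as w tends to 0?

3/2

Substitution gives 0/0.
Since tan(u)/u → 1 as u → 0, tan(3w)/(3w) → 1 and the limit is 3/2.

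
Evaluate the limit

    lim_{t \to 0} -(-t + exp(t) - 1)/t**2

Direct substitution gives 0/0.
Apply L'Hôpital: lim (e^(t) - 1)/(-2*t), still 0/0.
After 2 applications of L'Hôpital's rule the quotient is (e^(t))/(-2); substituting t = 0 gives -1/2.

-1/2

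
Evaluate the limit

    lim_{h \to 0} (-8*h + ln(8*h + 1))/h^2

-32

Direct substitution gives 0/0.
Apply L'Hôpital: lim (-8 + 8/(8*h + 1))/(2*h), still 0/0.
After 2 applications of L'Hôpital's rule the quotient is (-64/(8*h + 1)^2)/(2); substituting h = 0 gives -32.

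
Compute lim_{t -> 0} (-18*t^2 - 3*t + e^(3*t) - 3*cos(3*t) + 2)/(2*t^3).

9/4

Substitution gives 0/0 (the numerator vanishes to order 3).
Expand each term to order t^3: the coefficient of t^3 in e^(3t) is 9/2 and in -3·cos(3t) is 0.
Lower-order terms cancel with the polynomial part, so the numerator is (9/2)·t^3 + o(t^3), and the limit is (9/2)/(2) = 9/4.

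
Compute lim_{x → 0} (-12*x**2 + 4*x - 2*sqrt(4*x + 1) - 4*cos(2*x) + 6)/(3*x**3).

Substitution gives 0/0; apply L'Hôpital's rule 3 times.
After differentiating numerator and denominator 3 times the quotient is (-32*sin(2*x) - 48/(4*x + 1)^(5/2))/(18); at x = 0 this is -8/3.

-8/3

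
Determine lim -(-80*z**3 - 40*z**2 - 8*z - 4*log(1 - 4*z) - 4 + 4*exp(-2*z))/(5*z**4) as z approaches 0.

-776/15

Substitution gives 0/0 (the numerator vanishes to order 4).
Expand each term to order z^4: the coefficient of z^4 in -4·ln(1 - 4z) is 256 and in 4·e^(-2z) is 8/3.
Lower-order terms cancel with the polynomial part, so the numerator is (776/3)·z^4 + o(z^4), and the limit is (776/3)/(-5) = -776/15.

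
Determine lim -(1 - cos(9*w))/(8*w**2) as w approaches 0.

-81/16

Substitution gives 0/0.
Use (1 − cos u)/u² → 1/2 with u = 9w: the limit is 9²/(2·(-8)) = -81/16.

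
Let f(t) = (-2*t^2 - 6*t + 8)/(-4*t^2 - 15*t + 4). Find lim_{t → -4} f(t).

10/17

At t = -4 both the top and bottom vanish — a removable singularity. Factoring out (t + 4) from each leaves (2 - 2*t)/(1 - 4*t), which at t = -4 equals 10/17.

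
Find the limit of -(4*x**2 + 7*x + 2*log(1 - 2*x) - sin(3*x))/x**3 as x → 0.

Substitution gives 0/0 (the numerator vanishes to order 3).
Expand each term to order x^3: the coefficient of x^3 in −sin(3x) is 9/2 and in 2·ln(1 - 2x) is -16/3.
Lower-order terms cancel with the polynomial part, so the numerator is (-5/6)·x^3 + o(x^3), and the limit is (-5/6)/(-1) = 5/6.

5/6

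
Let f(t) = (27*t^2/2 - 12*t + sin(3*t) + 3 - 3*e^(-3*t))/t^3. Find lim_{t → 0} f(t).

9

Substitution gives 0/0; apply L'Hôpital's rule 3 times.
After differentiating numerator and denominator 3 times the quotient is (-27*cos(3*t) + 81*e^(-3*t))/(6); at t = 0 this is 9.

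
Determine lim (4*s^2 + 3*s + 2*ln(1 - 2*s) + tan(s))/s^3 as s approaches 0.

-5

Substitution gives 0/0; apply L'Hôpital's rule 3 times.
After differentiating numerator and denominator 3 times the quotient is (6*tan(s)^2/cos(s)^2 + 2/cos(s)^2 + 32/(2*s - 1)^3)/(6); at s = 0 this is -5.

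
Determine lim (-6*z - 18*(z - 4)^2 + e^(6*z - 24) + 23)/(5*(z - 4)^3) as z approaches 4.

Direct substitution gives 0/0.
Apply L'Hôpital: lim (-36*z + 6*e^(6*z - 24) + 138)/(15*(z - 4)^2), still 0/0.
Apply L'Hôpital: lim (36*e^(6*z - 24) - 36)/(30*z - 120), still 0/0.
After 3 applications of L'Hôpital's rule the quotient is (216*e^(6*z - 24))/(30); substituting z = 4 gives 36/5.

36/5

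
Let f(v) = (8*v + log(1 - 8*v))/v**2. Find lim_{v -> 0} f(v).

-32

Direct substitution gives 0/0.
Apply L'Hôpital: lim (8 - 8/(1 - 8*v))/(2*v), still 0/0.
After 2 applications of L'Hôpital's rule the quotient is (-64/(1 - 8*v)^2)/(2); substituting v = 0 gives -32.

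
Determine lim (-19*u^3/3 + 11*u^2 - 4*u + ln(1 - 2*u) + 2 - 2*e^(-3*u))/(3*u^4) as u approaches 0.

-43/12

Substitution gives 0/0 (the numerator vanishes to order 4).
Expand each term to order u^4: the coefficient of u^4 in -2·e^(-3u) is -27/4 and in ln(1 - 2u) is -4.
Lower-order terms cancel with the polynomial part, so the numerator is (-43/4)·u^4 + o(u^4), and the limit is (-43/4)/(3) = -43/12.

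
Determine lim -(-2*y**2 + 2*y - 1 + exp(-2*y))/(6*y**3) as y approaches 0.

Direct substitution gives 0/0.
Apply L'Hôpital: lim (-4*y + 2 - 2*e^(-2*y))/(-18*y^2), still 0/0.
Apply L'Hôpital: lim (-4 + 4*e^(-2*y))/(-36*y), still 0/0.
After 3 applications of L'Hôpital's rule the quotient is (-8*e^(-2*y))/(-36); substituting y = 0 gives 2/9.

2/9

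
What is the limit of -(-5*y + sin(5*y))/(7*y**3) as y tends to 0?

Direct substitution gives 0/0.
Apply L'Hôpital: lim (5*cos(5*y) - 5)/(-21*y^2), still 0/0.
Apply L'Hôpital: lim (-25*sin(5*y))/(-42*y), still 0/0.
After 3 applications of L'Hôpital's rule the quotient is (-125*cos(5*y))/(-42); substituting y = 0 gives 125/42.

125/42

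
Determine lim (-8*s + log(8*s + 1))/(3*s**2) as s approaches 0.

Direct substitution gives 0/0.
Apply L'Hôpital: lim (-8 + 8/(8*s + 1))/(6*s), still 0/0.
After 2 applications of L'Hôpital's rule the quotient is (-64/(8*s + 1)^2)/(6); substituting s = 0 gives -32/3.

-32/3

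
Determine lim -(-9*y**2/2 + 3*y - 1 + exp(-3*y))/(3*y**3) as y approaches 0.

3/2

Direct substitution gives 0/0.
Apply L'Hôpital: lim (-9*y + 3 - 3*e^(-3*y))/(-9*y^2), still 0/0.
Apply L'Hôpital: lim (-9 + 9*e^(-3*y))/(-18*y), still 0/0.
After 3 applications of L'Hôpital's rule the quotient is (-27*e^(-3*y))/(-18); substituting y = 0 gives 3/2.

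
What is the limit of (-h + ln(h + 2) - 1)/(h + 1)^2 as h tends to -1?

-1/2

Direct substitution gives 0/0.
Apply L'Hôpital: lim (-1 + 1/(h + 2))/(2*h + 2), still 0/0.
After 2 applications of L'Hôpital's rule the quotient is (-1/(h + 2)^2)/(2); substituting h = -1 gives -1/2.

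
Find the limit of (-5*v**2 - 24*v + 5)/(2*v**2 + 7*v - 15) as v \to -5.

Direct substitution gives 0/0, so factor. Both numerator and denominator have (v + 5) as a factor.
After cancelling, the expression reduces to (1 - 5*v)/(2*v - 3).
Substituting v = -5 gives -2.

-2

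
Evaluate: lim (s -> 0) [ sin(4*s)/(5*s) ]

Substitution gives 0/0.
Write it as (4/5)·sin(4s)/(4s); since sin(u)/u → 1, the limit is 4/5.

4/5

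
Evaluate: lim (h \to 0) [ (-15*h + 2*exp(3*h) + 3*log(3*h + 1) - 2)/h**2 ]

-9/2

Substitution gives 0/0 (the numerator vanishes to order 2).
Expand each term to order h^2: the coefficient of h^2 in 2·e^(3h) is 9 and in 3·ln(1 + 3h) is -27/2.
Lower-order terms cancel with the polynomial part, so the numerator is (-9/2)·h^2 + o(h^2), and the limit is (-9/2)/(1) = -9/2.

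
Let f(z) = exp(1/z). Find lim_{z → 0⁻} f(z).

As z → 0⁻, 1/(z) → −∞, so e^(1/(z)) → 0.

0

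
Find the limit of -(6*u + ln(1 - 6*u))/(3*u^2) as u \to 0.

6

Direct substitution gives 0/0.
Apply L'Hôpital: lim (6 - 6/(1 - 6*u))/(-6*u), still 0/0.
After 2 applications of L'Hôpital's rule the quotient is (-36/(1 - 6*u)^2)/(-6); substituting u = 0 gives 6.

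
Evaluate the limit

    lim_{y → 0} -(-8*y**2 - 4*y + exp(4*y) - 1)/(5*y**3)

-32/15

Direct substitution gives 0/0.
Apply L'Hôpital: lim (-16*y + 4*e^(4*y) - 4)/(-15*y^2), still 0/0.
Apply L'Hôpital: lim (16*e^(4*y) - 16)/(-30*y), still 0/0.
After 3 applications of L'Hôpital's rule the quotient is (64*e^(4*y))/(-30); substituting y = 0 gives -32/15.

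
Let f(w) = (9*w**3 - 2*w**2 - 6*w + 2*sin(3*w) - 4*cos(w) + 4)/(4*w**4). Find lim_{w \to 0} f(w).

Substitution gives 0/0 (the numerator vanishes to order 4).
Expand each term to order w^4: the coefficient of w^4 in 2·sin(3w) is 0 and in -4·cos(w) is -1/6.
Lower-order terms cancel with the polynomial part, so the numerator is (-1/6)·w^4 + o(w^4), and the limit is (-1/6)/(4) = -1/24.

-1/24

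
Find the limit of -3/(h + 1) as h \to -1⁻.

As h → -1⁻, (h + 1) → 0⁻, so (h + 1)^1 → 0⁻ and -3/(h + 1)^1 → ∞.

∞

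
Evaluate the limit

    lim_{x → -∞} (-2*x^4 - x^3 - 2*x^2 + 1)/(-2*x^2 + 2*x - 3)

The numerator has higher degree (4 > 2); the quotient behaves like (-2/(-2))·x^2 for large |x|.
As x → −∞ this diverges to ∞.

∞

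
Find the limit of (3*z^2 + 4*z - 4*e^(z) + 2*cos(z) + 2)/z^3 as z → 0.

-2/3

Substitution gives 0/0; apply L'Hôpital's rule 3 times.
After differentiating numerator and denominator 3 times the quotient is (-4*e^(z) + 2*sin(z))/(6); at z = 0 this is -2/3.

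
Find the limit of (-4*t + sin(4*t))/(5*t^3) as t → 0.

Direct substitution gives 0/0.
Apply L'Hôpital: lim (4*cos(4*t) - 4)/(15*t^2), still 0/0.
Apply L'Hôpital: lim (-16*sin(4*t))/(30*t), still 0/0.
After 3 applications of L'Hôpital's rule the quotient is (-64*cos(4*t))/(30); substituting t = 0 gives -32/15.

-32/15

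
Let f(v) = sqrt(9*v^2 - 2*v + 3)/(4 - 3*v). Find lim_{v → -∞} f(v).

1

For large |v|, √(9*v^2 - 2*v + 3) ≈ √9·|v| and the denominator ≈ -3v.
Since v → −∞, |v| = −v, giving −√9/(-3) = 1.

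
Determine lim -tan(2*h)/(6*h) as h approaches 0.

Substitution gives 0/0.
Since tan(u)/u → 1 as u → 0, tan(2h)/(2h) → 1 and the limit is 2/(-6) = -1/3.

-1/3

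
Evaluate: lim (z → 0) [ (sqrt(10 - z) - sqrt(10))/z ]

-√(10)/20

Substitution gives 0/0. Multiply numerator and denominator by the conjugate √(10 - z) + √10.
The numerator becomes (10 - z) − 10 = -z, so the expression simplifies to -1/(√(10 - z) + √10).
Letting z → 0 gives -1/(2√10) = -√(10)/20.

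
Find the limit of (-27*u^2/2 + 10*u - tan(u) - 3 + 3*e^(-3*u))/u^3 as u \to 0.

Substitution gives 0/0; apply L'Hôpital's rule 3 times.
After differentiating numerator and denominator 3 times the quotient is (4/cos(u)^2 - 6/cos(u)^4 - 81*e^(-3*u))/(6); at u = 0 this is -83/6.

-83/6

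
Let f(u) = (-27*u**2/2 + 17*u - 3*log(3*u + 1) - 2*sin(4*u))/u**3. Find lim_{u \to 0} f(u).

-17/3

Substitution gives 0/0 (the numerator vanishes to order 3).
Expand each term to order u^3: the coefficient of u^3 in -2·sin(4u) is 64/3 and in -3·ln(1 + 3u) is -27.
Lower-order terms cancel with the polynomial part, so the numerator is (-17/3)·u^3 + o(u^3), and the limit is (-17/3)/(1) = -17/3.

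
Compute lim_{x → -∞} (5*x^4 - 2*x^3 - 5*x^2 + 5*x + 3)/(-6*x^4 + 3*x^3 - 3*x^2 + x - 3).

Numerator and denominator both have degree 4.
Dividing every term by x^4, all lower-order terms vanish and the limit is the ratio of leading coefficients, 5/(-6) = -5/6.

-5/6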